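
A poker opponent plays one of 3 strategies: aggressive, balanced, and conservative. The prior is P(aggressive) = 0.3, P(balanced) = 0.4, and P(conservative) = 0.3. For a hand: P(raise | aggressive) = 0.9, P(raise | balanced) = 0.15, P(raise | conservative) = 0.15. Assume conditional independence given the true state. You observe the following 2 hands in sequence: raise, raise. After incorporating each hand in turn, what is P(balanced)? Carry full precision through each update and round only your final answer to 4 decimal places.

After 'raise': normaliser = 0.9·0.3000 + 0.15·0.4000 + 0.15·0.3000; P(aggressive) ≈ 0.7200, P(balanced) ≈ 0.1600, P(conservative) ≈ 0.1200
After 'raise': normaliser = 0.9·0.7200 + 0.15·0.1600 + 0.15·0.1200; P(aggressive) ≈ 0.9391, P(balanced) ≈ 0.0348, P(conservative) ≈ 0.0261

0.0348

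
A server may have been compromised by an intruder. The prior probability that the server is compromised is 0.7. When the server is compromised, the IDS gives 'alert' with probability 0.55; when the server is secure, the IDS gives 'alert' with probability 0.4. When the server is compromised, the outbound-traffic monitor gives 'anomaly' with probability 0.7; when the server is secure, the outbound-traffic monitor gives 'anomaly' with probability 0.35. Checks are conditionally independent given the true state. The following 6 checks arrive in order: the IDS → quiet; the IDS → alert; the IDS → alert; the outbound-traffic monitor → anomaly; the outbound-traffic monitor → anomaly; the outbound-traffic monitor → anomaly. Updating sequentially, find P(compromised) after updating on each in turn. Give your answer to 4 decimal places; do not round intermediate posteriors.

0.9636

Each posterior becomes the prior for the next update.
After the IDS='quiet': P(compromised) = 0.45·0.7000 / (0.45·0.7000 + 0.6·0.3000) ≈ 0.6364
After the IDS='alert': P(compromised) = 0.55·0.6364 / (0.55·0.6364 + 0.4·0.3636) ≈ 0.7064
After the IDS='alert': P(compromised) = 0.55·0.7064 / (0.55·0.7064 + 0.4·0.2936) ≈ 0.7679
After the outbound-traffic monitor='anomaly': P(compromised) = 0.7·0.7679 / (0.7·0.7679 + 0.35·0.2321) ≈ 0.8687
After the outbound-traffic monitor='anomaly': P(compromised) = 0.7·0.8687 / (0.7·0.8687 + 0.35·0.1313) ≈ 0.9297
After the outbound-traffic monitor='anomaly': P(compromised) = 0.7·0.9297 / (0.7·0.9297 + 0.35·0.0703) ≈ 0.9636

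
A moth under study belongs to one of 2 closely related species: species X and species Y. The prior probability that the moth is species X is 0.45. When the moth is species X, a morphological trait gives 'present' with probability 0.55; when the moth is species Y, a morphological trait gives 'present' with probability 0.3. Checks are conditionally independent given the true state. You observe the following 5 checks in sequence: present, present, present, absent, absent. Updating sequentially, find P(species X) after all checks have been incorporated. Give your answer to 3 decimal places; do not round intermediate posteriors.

0.676

After 'present': P(species X) = 0.55·0.4500 / (0.55·0.4500 + 0.3·0.5500) ≈ 0.6000
After 'present': P(species X) = 0.55·0.6000 / (0.55·0.6000 + 0.3·0.4000) ≈ 0.7333
After 'present': P(species X) = 0.55·0.7333 / (0.55·0.7333 + 0.3·0.2667) ≈ 0.8345
After 'absent': P(species X) = 0.45·0.8345 / (0.45·0.8345 + 0.7·0.1655) ≈ 0.7642
After 'absent': P(species X) = 0.45·0.7642 / (0.45·0.7642 + 0.7·0.2358) ≈ 0.6757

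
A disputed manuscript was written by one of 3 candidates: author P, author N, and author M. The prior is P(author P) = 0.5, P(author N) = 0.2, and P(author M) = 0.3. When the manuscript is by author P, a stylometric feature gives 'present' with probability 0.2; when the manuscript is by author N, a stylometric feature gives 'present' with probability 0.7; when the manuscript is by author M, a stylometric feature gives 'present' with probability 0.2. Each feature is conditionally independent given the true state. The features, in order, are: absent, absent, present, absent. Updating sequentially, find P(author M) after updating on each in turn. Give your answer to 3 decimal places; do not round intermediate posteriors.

0.358

After 'absent': normaliser = 0.8·0.5000 + 0.3·0.2000 + 0.8·0.3000; P(author P) ≈ 0.5714, P(author N) ≈ 0.0857, P(author M) ≈ 0.3429
After 'absent': normaliser = 0.8·0.5714 + 0.3·0.0857 + 0.8·0.3429; P(author P) ≈ 0.6038, P(author N) ≈ 0.0340, P(author M) ≈ 0.3623
After 'present': normaliser = 0.2·0.6038 + 0.7·0.0340 + 0.2·0.3623; P(author P) ≈ 0.5565, P(author N) ≈ 0.1096, P(author M) ≈ 0.3339
After 'absent': normaliser = 0.8·0.5565 + 0.3·0.1096 + 0.8·0.3339; P(author P) ≈ 0.5974, P(author N) ≈ 0.0441, P(author M) ≈ 0.3585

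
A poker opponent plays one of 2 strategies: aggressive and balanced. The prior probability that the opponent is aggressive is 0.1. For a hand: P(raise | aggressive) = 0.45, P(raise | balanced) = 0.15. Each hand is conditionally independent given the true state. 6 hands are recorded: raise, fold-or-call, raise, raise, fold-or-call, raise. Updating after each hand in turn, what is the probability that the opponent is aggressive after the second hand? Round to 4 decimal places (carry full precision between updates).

After 'raise': P(aggressive) = 0.45·0.1000 / (0.45·0.1000 + 0.15·0.9000) ≈ 0.2500
After 'fold-or-call': P(aggressive) = 0.55·0.2500 / (0.55·0.2500 + 0.85·0.7500) ≈ 0.1774

0.1774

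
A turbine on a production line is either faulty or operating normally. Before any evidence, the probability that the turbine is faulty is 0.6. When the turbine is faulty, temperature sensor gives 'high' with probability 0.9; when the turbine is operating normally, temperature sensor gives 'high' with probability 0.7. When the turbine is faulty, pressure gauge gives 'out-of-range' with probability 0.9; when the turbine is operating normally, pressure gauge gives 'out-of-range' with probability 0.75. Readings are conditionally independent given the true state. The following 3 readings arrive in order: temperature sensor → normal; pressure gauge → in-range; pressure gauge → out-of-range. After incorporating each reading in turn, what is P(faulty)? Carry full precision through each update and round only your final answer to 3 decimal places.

0.194

Apply Bayes' rule sequentially, carrying P(faulty) forward.
After temperature sensor='normal': P(faulty) = 0.1·0.6000 / (0.1·0.6000 + 0.3·0.4000) ≈ 0.3333
After pressure gauge='in-range': P(faulty) = 0.1·0.3333 / (0.1·0.3333 + 0.25·0.6667) ≈ 0.1667
After pressure gauge='out-of-range': P(faulty) = 0.9·0.1667 / (0.9·0.1667 + 0.75·0.8333) ≈ 0.1935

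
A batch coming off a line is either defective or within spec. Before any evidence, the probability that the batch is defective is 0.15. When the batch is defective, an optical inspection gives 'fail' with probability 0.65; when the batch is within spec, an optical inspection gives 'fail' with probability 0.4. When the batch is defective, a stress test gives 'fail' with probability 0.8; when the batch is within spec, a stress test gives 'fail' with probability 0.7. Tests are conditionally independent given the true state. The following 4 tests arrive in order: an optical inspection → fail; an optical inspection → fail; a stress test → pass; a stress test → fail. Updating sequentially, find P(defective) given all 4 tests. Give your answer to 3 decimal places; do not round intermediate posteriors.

After an optical inspection='fail': P(defective) = 0.65·0.1500 / (0.65·0.1500 + 0.4·0.8500) ≈ 0.2229
After an optical inspection='fail': P(defective) = 0.65·0.2229 / (0.65·0.2229 + 0.4·0.7771) ≈ 0.3179
After a stress test='pass': P(defective) = 0.2·0.3179 / (0.2·0.3179 + 0.3·0.6821) ≈ 0.2370
After a stress test='fail': P(defective) = 0.8·0.2370 / (0.8·0.2370 + 0.7·0.7630) ≈ 0.2620

0.262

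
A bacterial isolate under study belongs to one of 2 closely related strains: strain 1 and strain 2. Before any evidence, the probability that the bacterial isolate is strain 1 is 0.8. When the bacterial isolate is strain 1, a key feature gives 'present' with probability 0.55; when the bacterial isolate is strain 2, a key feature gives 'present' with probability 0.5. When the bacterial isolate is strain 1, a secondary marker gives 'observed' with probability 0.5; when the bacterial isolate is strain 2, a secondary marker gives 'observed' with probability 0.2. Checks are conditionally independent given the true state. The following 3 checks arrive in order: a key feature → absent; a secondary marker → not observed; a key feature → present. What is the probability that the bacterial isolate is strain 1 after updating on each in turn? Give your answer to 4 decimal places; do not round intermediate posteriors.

After a key feature='absent': P(strain 1) = 0.45·0.8000 / (0.45·0.8000 + 0.5·0.2000) ≈ 0.7826
After a secondary marker='not observed': P(strain 1) = 0.5·0.7826 / (0.5·0.7826 + 0.8·0.2174) ≈ 0.6923
After a key feature='present': P(strain 1) = 0.55·0.6923 / (0.55·0.6923 + 0.5·0.3077) ≈ 0.7122

0.7122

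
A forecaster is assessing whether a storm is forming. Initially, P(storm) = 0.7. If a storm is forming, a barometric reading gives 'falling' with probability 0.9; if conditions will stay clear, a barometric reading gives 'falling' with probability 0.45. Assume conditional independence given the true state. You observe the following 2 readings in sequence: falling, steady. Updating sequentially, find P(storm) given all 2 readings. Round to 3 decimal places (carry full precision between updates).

Each posterior becomes the prior for the next update.
After 'falling': P(storm) = 0.9·0.7000 / (0.9·0.7000 + 0.45·0.3000) ≈ 0.8235
After 'steady': P(storm) = 0.1·0.8235 / (0.1·0.8235 + 0.55·0.1765) ≈ 0.4590

0.459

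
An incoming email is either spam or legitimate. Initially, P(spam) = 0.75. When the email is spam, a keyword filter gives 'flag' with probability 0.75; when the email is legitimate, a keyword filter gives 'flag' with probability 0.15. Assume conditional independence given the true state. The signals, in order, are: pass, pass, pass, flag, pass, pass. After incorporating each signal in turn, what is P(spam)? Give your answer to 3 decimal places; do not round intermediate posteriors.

0.032

After 'pass': P(spam) = 0.25·0.7500 / (0.25·0.7500 + 0.85·0.2500) ≈ 0.4688
After 'pass': P(spam) = 0.25·0.4688 / (0.25·0.4688 + 0.85·0.5312) ≈ 0.2060
After 'pass': P(spam) = 0.25·0.2060 / (0.25·0.2060 + 0.85·0.7940) ≈ 0.0709
After 'flag': P(spam) = 0.75·0.0709 / (0.75·0.0709 + 0.15·0.9291) ≈ 0.2762
After 'pass': P(spam) = 0.25·0.2762 / (0.25·0.2762 + 0.85·0.7238) ≈ 0.1009
After 'pass': P(spam) = 0.25·0.1009 / (0.25·0.1009 + 0.85·0.8991) ≈ 0.0320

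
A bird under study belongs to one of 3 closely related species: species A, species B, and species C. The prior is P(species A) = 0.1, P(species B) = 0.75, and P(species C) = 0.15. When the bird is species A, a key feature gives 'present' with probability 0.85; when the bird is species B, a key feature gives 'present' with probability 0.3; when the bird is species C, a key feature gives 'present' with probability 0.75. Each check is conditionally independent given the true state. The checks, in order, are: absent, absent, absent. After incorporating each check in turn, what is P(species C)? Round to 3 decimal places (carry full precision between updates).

0.009

Each posterior becomes the prior for the next update.
After 'absent': normaliser = 0.15·0.1000 + 0.7·0.7500 + 0.25·0.1500; P(species A) ≈ 0.0260, P(species B) ≈ 0.9091, P(species C) ≈ 0.0649
After 'absent': normaliser = 0.15·0.0260 + 0.7·0.9091 + 0.25·0.0649; P(species A) ≈ 0.0059, P(species B) ≈ 0.9693, P(species C) ≈ 0.0247
After 'absent': normaliser = 0.15·0.0059 + 0.7·0.9693 + 0.25·0.0247; P(species A) ≈ 0.0013, P(species B) ≈ 0.9897, P(species C) ≈ 0.0090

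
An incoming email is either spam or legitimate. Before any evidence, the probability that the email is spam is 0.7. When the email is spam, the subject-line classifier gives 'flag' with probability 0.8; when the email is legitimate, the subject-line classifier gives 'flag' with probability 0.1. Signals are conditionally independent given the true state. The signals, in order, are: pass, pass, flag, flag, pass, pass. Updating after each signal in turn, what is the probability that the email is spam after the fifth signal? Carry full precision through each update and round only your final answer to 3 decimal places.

0.621

After 'pass': P(spam) = 0.2·0.7000 / (0.2·0.7000 + 0.9·0.3000) ≈ 0.3415
After 'pass': P(spam) = 0.2·0.3415 / (0.2·0.3415 + 0.9·0.6585) ≈ 0.1033
After 'flag': P(spam) = 0.8·0.1033 / (0.8·0.1033 + 0.1·0.8967) ≈ 0.4797
After 'flag': P(spam) = 0.8·0.4797 / (0.8·0.4797 + 0.1·0.5203) ≈ 0.8806
After 'pass': P(spam) = 0.2·0.8806 / (0.2·0.8806 + 0.9·0.1194) ≈ 0.6210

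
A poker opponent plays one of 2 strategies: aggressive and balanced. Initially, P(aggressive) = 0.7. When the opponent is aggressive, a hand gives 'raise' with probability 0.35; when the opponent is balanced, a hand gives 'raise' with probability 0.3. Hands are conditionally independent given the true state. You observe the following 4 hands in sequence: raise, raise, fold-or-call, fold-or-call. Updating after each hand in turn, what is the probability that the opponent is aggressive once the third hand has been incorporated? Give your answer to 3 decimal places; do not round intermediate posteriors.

0.747

Each posterior becomes the prior for the next update.
After 'raise': P(aggressive) = 0.35·0.7000 / (0.35·0.7000 + 0.3·0.3000) ≈ 0.7313
After 'raise': P(aggressive) = 0.35·0.7313 / (0.35·0.7313 + 0.3·0.2687) ≈ 0.7605
After 'fold-or-call': P(aggressive) = 0.65·0.7605 / (0.65·0.7605 + 0.7·0.2395) ≈ 0.7468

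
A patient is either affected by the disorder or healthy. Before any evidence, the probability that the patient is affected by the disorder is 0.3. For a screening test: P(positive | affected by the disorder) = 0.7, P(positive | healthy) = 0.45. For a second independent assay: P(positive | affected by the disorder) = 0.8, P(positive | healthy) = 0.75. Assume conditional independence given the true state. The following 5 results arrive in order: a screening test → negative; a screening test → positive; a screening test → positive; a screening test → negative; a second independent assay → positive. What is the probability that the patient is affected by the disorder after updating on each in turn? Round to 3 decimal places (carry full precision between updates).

After a screening test='negative': P(affected) = 0.3·0.3000 / (0.3·0.3000 + 0.55·0.7000) ≈ 0.1895
After a screening test='positive': P(affected) = 0.7·0.1895 / (0.7·0.1895 + 0.45·0.8105) ≈ 0.2667
After a screening test='positive': P(affected) = 0.7·0.2667 / (0.7·0.2667 + 0.45·0.7333) ≈ 0.3613
After a screening test='negative': P(affected) = 0.3·0.3613 / (0.3·0.3613 + 0.55·0.6387) ≈ 0.2358
After a second independent assay='positive': P(affected) = 0.8·0.2358 / (0.8·0.2358 + 0.75·0.7642) ≈ 0.2476

0.248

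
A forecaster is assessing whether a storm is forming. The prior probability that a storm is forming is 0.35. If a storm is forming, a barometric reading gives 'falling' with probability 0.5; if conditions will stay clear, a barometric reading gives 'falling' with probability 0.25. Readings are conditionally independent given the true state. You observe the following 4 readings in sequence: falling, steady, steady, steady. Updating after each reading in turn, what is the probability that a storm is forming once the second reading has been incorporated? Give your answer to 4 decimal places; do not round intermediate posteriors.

0.4179

Each posterior becomes the prior for the next update.
After 'falling': P(storm) = 0.5·0.3500 / (0.5·0.3500 + 0.25·0.6500) ≈ 0.5185
After 'steady': P(storm) = 0.5·0.5185 / (0.5·0.5185 + 0.75·0.4815) ≈ 0.4179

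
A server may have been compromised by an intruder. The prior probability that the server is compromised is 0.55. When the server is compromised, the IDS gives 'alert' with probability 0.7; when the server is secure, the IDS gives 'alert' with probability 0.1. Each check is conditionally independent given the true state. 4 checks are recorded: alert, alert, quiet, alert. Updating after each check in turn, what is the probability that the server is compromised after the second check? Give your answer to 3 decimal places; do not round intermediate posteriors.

After 'alert': P(compromised) = 0.7·0.5500 / (0.7·0.5500 + 0.1·0.4500) ≈ 0.8953
After 'alert': P(compromised) = 0.7·0.8953 / (0.7·0.8953 + 0.1·0.1047) ≈ 0.9836

0.984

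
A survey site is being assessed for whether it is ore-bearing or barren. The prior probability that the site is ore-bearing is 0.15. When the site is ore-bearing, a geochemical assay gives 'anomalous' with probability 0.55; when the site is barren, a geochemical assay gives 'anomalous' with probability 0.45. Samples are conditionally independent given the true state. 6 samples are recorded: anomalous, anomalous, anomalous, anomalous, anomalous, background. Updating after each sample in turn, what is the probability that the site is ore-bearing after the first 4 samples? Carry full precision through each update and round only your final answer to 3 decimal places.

0.283

After 'anomalous': P(ore) = 0.55·0.1500 / (0.55·0.1500 + 0.45·0.8500) ≈ 0.1774
After 'anomalous': P(ore) = 0.55·0.1774 / (0.55·0.1774 + 0.45·0.8226) ≈ 0.2086
After 'anomalous': P(ore) = 0.55·0.2086 / (0.55·0.2086 + 0.45·0.7914) ≈ 0.2437
After 'anomalous': P(ore) = 0.55·0.2437 / (0.55·0.2437 + 0.45·0.7563) ≈ 0.2825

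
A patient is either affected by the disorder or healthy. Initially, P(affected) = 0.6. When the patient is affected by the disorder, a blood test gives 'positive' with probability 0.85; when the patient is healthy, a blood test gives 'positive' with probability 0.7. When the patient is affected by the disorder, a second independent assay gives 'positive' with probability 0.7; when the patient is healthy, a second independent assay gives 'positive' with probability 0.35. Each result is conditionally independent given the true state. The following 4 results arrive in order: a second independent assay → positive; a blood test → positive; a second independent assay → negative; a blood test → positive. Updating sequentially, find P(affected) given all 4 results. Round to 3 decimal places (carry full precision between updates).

Each posterior becomes the prior for the next update.
After a second independent assay='positive': P(affected) = 0.7·0.6000 / (0.7·0.6000 + 0.35·0.4000) ≈ 0.7500
After a blood test='positive': P(affected) = 0.85·0.7500 / (0.85·0.7500 + 0.7·0.2500) ≈ 0.7846
After a second independent assay='negative': P(affected) = 0.3·0.7846 / (0.3·0.7846 + 0.65·0.2154) ≈ 0.6270
After a blood test='positive': P(affected) = 0.85·0.6270 / (0.85·0.6270 + 0.7·0.3730) ≈ 0.6712

0.671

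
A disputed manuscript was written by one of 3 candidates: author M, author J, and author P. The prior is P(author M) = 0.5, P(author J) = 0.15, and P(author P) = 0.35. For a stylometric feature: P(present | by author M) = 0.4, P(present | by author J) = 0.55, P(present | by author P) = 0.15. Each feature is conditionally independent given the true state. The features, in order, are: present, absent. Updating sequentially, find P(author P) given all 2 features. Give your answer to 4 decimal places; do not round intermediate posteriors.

0.2212

Apply Bayes' rule sequentially, carrying P(author P) forward.
After 'present': normaliser = 0.4·0.5000 + 0.55·0.1500 + 0.15·0.3500; P(author M) ≈ 0.5970, P(author J) ≈ 0.2463, P(author P) ≈ 0.1567
After 'absent': normaliser = 0.6·0.5970 + 0.45·0.2463 + 0.85·0.1567; P(author M) ≈ 0.5948, P(author J) ≈ 0.1840, P(author P) ≈ 0.2212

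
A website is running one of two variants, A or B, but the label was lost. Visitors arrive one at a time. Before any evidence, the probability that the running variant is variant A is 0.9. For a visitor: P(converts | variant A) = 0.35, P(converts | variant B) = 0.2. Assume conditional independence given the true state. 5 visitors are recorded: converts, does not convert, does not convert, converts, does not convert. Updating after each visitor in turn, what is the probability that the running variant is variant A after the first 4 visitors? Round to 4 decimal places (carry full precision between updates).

After 'converts': P(A) = 0.35·0.9000 / (0.35·0.9000 + 0.2·0.1000) ≈ 0.9403
After 'does not convert': P(A) = 0.65·0.9403 / (0.65·0.9403 + 0.8·0.0597) ≈ 0.9275
After 'does not convert': P(A) = 0.65·0.9275 / (0.65·0.9275 + 0.8·0.0725) ≈ 0.9123
After 'converts': P(A) = 0.35·0.9123 / (0.35·0.9123 + 0.2·0.0877) ≈ 0.9479

0.9479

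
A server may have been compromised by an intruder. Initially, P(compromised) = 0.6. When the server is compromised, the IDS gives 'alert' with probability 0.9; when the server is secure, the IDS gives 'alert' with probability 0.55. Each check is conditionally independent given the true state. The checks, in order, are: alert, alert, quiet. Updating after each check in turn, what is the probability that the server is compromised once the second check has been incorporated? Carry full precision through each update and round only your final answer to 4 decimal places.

0.8007

After 'alert': P(compromised) = 0.9·0.6000 / (0.9·0.6000 + 0.55·0.4000) ≈ 0.7105
After 'alert': P(compromised) = 0.9·0.7105 / (0.9·0.7105 + 0.55·0.2895) ≈ 0.8007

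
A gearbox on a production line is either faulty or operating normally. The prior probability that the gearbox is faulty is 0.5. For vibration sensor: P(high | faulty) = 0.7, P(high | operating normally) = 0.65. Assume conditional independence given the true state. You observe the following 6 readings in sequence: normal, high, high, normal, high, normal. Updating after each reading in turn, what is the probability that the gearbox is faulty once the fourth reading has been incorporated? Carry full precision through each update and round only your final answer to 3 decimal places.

0.460

After 'normal': P(faulty) = 0.3·0.5000 / (0.3·0.5000 + 0.35·0.5000) ≈ 0.4615
After 'high': P(faulty) = 0.7·0.4615 / (0.7·0.4615 + 0.65·0.5385) ≈ 0.4800
After 'high': P(faulty) = 0.7·0.4800 / (0.7·0.4800 + 0.65·0.5200) ≈ 0.4985
After 'normal': P(faulty) = 0.3·0.4985 / (0.3·0.4985 + 0.35·0.5015) ≈ 0.4601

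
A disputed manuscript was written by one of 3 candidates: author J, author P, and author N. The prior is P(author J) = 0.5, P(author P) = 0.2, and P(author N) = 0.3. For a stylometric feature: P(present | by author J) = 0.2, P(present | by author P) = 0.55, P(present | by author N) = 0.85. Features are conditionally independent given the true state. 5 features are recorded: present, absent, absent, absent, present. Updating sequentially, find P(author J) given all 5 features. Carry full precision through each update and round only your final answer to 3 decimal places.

After 'present': normaliser = 0.2·0.5000 + 0.55·0.2000 + 0.85·0.3000; P(author J) ≈ 0.2151, P(author P) ≈ 0.2366, P(author N) ≈ 0.5484
After 'absent': normaliser = 0.8·0.2151 + 0.45·0.2366 + 0.15·0.5484; P(author J) ≈ 0.4769, P(author P) ≈ 0.2951, P(author N) ≈ 0.2280
After 'absent': normaliser = 0.8·0.4769 + 0.45·0.2951 + 0.15·0.2280; P(author J) ≈ 0.6956, P(author P) ≈ 0.2421, P(author N) ≈ 0.0624
After 'absent': normaliser = 0.8·0.6956 + 0.45·0.2421 + 0.15·0.0624; P(author J) ≈ 0.8247, P(author P) ≈ 0.1615, P(author N) ≈ 0.0139
After 'present': normaliser = 0.2·0.8247 + 0.55·0.1615 + 0.85·0.0139; P(author J) ≈ 0.6212, P(author P) ≈ 0.3344, P(author N) ≈ 0.0444

0.621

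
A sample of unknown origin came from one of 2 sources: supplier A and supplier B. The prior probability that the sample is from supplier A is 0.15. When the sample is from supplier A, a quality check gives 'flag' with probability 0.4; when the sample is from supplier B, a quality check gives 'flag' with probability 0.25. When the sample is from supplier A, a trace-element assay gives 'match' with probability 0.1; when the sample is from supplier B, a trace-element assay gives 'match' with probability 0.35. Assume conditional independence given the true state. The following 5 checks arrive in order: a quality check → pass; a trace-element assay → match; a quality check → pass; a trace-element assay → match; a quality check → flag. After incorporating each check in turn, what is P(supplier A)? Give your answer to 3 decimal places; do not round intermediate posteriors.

After a quality check='pass': P(supplier A) = 0.6·0.1500 / (0.6·0.1500 + 0.75·0.8500) ≈ 0.1237
After a trace-element assay='match': P(supplier A) = 0.1·0.1237 / (0.1·0.1237 + 0.35·0.8763) ≈ 0.0388
After a quality check='pass': P(supplier A) = 0.6·0.0388 / (0.6·0.0388 + 0.75·0.9612) ≈ 0.0313
After a trace-element assay='match': P(supplier A) = 0.1·0.0313 / (0.1·0.0313 + 0.35·0.9687) ≈ 0.0091
After a quality check='flag': P(supplier A) = 0.4·0.0091 / (0.4·0.0091 + 0.25·0.9909) ≈ 0.0145

0.015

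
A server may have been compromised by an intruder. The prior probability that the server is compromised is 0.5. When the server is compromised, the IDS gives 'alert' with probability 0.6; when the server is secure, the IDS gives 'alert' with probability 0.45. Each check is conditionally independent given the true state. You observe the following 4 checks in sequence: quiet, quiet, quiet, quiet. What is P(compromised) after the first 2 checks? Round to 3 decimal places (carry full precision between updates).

After 'quiet': P(compromised) = 0.4·0.5000 / (0.4·0.5000 + 0.55·0.5000) ≈ 0.4211
After 'quiet': P(compromised) = 0.4·0.4211 / (0.4·0.4211 + 0.55·0.5789) ≈ 0.3459

0.346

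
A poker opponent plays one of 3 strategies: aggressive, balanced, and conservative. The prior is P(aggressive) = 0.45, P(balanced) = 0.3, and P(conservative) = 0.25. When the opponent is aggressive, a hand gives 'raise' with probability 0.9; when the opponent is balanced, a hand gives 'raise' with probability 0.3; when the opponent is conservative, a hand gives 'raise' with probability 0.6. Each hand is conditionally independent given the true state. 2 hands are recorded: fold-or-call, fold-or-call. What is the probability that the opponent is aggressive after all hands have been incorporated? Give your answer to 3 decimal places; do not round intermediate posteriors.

0.023

Each posterior becomes the prior for the next update.
After 'fold-or-call': normaliser = 0.1·0.4500 + 0.7·0.3000 + 0.4·0.2500; P(aggressive) ≈ 0.1268, P(balanced) ≈ 0.5915, P(conservative) ≈ 0.2817
After 'fold-or-call': normaliser = 0.1·0.1268 + 0.7·0.5915 + 0.4·0.2817; P(aggressive) ≈ 0.0235, P(balanced) ≈ 0.7676, P(conservative) ≈ 0.2089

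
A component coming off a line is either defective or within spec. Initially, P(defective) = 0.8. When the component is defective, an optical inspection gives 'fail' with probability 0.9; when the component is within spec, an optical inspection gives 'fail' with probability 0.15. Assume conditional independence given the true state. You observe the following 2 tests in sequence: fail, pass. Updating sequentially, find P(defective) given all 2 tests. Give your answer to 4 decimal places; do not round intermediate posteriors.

After 'fail': P(defective) = 0.9·0.8000 / (0.9·0.8000 + 0.15·0.2000) ≈ 0.9600
After 'pass': P(defective) = 0.1·0.9600 / (0.1·0.9600 + 0.85·0.0400) ≈ 0.7385

0.7385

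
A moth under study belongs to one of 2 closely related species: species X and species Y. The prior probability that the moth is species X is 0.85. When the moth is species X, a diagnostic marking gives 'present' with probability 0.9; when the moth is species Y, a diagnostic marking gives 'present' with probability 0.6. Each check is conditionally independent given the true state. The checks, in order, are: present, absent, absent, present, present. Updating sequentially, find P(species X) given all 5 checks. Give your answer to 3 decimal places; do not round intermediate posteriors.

After 'present': P(species X) = 0.9·0.8500 / (0.9·0.8500 + 0.6·0.1500) ≈ 0.8947
After 'absent': P(species X) = 0.1·0.8947 / (0.1·0.8947 + 0.4·0.1053) ≈ 0.6800
After 'absent': P(species X) = 0.1·0.6800 / (0.1·0.6800 + 0.4·0.3200) ≈ 0.3469
After 'present': P(species X) = 0.9·0.3469 / (0.9·0.3469 + 0.6·0.6531) ≈ 0.4435
After 'present': P(species X) = 0.9·0.4435 / (0.9·0.4435 + 0.6·0.5565) ≈ 0.5445

0.544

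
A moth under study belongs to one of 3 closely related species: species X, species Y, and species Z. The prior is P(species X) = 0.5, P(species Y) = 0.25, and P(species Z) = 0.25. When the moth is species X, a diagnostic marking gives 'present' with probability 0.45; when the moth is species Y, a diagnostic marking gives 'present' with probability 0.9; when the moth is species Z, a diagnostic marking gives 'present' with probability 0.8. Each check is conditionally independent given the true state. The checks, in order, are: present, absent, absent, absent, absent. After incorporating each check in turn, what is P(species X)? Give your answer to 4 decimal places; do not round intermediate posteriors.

0.9836

After 'present': normaliser = 0.45·0.5000 + 0.9·0.2500 + 0.8·0.2500; P(species X) ≈ 0.3462, P(species Y) ≈ 0.3462, P(species Z) ≈ 0.3077
After 'absent': normaliser = 0.55·0.3462 + 0.1·0.3462 + 0.2·0.3077; P(species X) ≈ 0.6644, P(species Y) ≈ 0.1208, P(species Z) ≈ 0.2148
After 'absent': normaliser = 0.55·0.6644 + 0.1·0.1208 + 0.2·0.2148; P(species X) ≈ 0.8691, P(species Y) ≈ 0.0287, P(species Z) ≈ 0.1022
After 'absent': normaliser = 0.55·0.8691 + 0.1·0.0287 + 0.2·0.1022; P(species X) ≈ 0.9535, P(species Y) ≈ 0.0057, P(species Z) ≈ 0.0408
After 'absent': normaliser = 0.55·0.9535 + 0.1·0.0057 + 0.2·0.0408; P(species X) ≈ 0.9836, P(species Y) ≈ 0.0011, P(species Z) ≈ 0.0153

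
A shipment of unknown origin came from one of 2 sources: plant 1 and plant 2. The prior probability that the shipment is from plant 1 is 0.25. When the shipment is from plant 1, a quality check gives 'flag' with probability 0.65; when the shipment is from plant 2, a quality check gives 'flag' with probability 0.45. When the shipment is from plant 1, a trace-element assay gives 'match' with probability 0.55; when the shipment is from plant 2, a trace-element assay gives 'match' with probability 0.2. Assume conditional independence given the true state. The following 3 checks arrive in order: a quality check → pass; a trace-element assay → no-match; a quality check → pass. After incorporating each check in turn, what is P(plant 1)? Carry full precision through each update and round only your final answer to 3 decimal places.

0.071

After a quality check='pass': P(plant 1) = 0.35·0.2500 / (0.35·0.2500 + 0.55·0.7500) ≈ 0.1750
After a trace-element assay='no-match': P(plant 1) = 0.45·0.1750 / (0.45·0.1750 + 0.8·0.8250) ≈ 0.1066
After a quality check='pass': P(plant 1) = 0.35·0.1066 / (0.35·0.1066 + 0.55·0.8934) ≈ 0.0706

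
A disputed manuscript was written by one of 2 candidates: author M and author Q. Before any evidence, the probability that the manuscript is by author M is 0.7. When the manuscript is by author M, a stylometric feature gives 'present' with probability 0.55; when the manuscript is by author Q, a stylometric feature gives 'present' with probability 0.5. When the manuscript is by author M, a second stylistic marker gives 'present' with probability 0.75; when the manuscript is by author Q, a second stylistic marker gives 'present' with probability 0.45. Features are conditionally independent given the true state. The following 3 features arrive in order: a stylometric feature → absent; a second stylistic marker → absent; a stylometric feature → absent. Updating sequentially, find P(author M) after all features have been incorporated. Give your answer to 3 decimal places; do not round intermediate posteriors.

0.462

Each posterior becomes the prior for the next update.
After a stylometric feature='absent': P(author M) = 0.45·0.7000 / (0.45·0.7000 + 0.5·0.3000) ≈ 0.6774
After a second stylistic marker='absent': P(author M) = 0.25·0.6774 / (0.25·0.6774 + 0.55·0.3226) ≈ 0.4884
After a stylometric feature='absent': P(author M) = 0.45·0.4884 / (0.45·0.4884 + 0.5·0.5116) ≈ 0.4621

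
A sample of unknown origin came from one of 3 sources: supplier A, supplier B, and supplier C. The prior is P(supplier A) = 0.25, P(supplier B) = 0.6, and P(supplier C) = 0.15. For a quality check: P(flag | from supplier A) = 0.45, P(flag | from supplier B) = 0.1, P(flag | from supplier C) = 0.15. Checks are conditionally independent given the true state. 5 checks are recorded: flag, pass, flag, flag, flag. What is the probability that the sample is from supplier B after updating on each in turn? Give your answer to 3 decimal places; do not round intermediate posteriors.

0.009

After 'flag': normaliser = 0.45·0.2500 + 0.1·0.6000 + 0.15·0.1500; P(supplier A) ≈ 0.5769, P(supplier B) ≈ 0.3077, P(supplier C) ≈ 0.1154
After 'pass': normaliser = 0.55·0.5769 + 0.9·0.3077 + 0.85·0.1154; P(supplier A) ≈ 0.4583, P(supplier B) ≈ 0.4000, P(supplier C) ≈ 0.1417
After 'flag': normaliser = 0.45·0.4583 + 0.1·0.4000 + 0.15·0.1417; P(supplier A) ≈ 0.7710, P(supplier B) ≈ 0.1495, P(supplier C) ≈ 0.0794
After 'flag': normaliser = 0.45·0.7710 + 0.1·0.1495 + 0.15·0.0794; P(supplier A) ≈ 0.9281, P(supplier B) ≈ 0.0400, P(supplier C) ≈ 0.0319
After 'flag': normaliser = 0.45·0.9281 + 0.1·0.0400 + 0.15·0.0319; P(supplier A) ≈ 0.9794, P(supplier B) ≈ 0.0094, P(supplier C) ≈ 0.0112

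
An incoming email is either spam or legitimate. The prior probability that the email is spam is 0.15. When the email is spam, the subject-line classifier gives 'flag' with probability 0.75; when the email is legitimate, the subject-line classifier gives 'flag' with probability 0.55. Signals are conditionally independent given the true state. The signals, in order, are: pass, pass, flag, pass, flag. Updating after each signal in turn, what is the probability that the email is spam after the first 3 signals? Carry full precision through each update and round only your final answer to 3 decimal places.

After 'pass': P(spam) = 0.25·0.1500 / (0.25·0.1500 + 0.45·0.8500) ≈ 0.0893
After 'pass': P(spam) = 0.25·0.0893 / (0.25·0.0893 + 0.45·0.9107) ≈ 0.0517
After 'flag': P(spam) = 0.75·0.0517 / (0.75·0.0517 + 0.55·0.9483) ≈ 0.0691

0.069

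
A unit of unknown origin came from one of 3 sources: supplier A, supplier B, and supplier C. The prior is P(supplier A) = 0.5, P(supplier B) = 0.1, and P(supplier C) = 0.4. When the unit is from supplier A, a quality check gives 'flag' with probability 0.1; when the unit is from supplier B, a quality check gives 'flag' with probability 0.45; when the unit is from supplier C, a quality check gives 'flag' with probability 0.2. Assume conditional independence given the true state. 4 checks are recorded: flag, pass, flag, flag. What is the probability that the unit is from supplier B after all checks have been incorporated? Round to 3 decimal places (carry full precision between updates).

0.625

After 'flag': normaliser = 0.1·0.5000 + 0.45·0.1000 + 0.2·0.4000; P(supplier A) ≈ 0.2857, P(supplier B) ≈ 0.2571, P(supplier C) ≈ 0.4571
After 'pass': normaliser = 0.9·0.2857 + 0.55·0.2571 + 0.8·0.4571; P(supplier A) ≈ 0.3364, P(supplier B) ≈ 0.1850, P(supplier C) ≈ 0.4785
After 'flag': normaliser = 0.1·0.3364 + 0.45·0.1850 + 0.2·0.4785; P(supplier A) ≈ 0.1582, P(supplier B) ≈ 0.3916, P(supplier C) ≈ 0.4501
After 'flag': normaliser = 0.1·0.1582 + 0.45·0.3916 + 0.2·0.4501; P(supplier A) ≈ 0.0561, P(supplier B) ≈ 0.6248, P(supplier C) ≈ 0.3191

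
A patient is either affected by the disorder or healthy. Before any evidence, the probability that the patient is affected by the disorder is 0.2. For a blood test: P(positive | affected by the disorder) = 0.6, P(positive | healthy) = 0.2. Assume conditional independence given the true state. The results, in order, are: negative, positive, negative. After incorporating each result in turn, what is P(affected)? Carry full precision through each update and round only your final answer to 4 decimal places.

0.1579

After 'negative': P(affected) = 0.4·0.2000 / (0.4·0.2000 + 0.8·0.8000) ≈ 0.1111
After 'positive': P(affected) = 0.6·0.1111 / (0.6·0.1111 + 0.2·0.8889) ≈ 0.2727
After 'negative': P(affected) = 0.4·0.2727 / (0.4·0.2727 + 0.8·0.7273) ≈ 0.1579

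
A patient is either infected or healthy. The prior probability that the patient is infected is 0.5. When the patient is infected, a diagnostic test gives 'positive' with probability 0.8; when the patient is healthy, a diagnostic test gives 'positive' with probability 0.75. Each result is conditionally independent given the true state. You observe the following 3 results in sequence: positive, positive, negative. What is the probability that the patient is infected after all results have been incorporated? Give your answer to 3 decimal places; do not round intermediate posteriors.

0.477

After 'positive': P(infected) = 0.8·0.5000 / (0.8·0.5000 + 0.75·0.5000) ≈ 0.5161
After 'positive': P(infected) = 0.8·0.5161 / (0.8·0.5161 + 0.75·0.4839) ≈ 0.5322
After 'negative': P(infected) = 0.2·0.5322 / (0.2·0.5322 + 0.25·0.4678) ≈ 0.4765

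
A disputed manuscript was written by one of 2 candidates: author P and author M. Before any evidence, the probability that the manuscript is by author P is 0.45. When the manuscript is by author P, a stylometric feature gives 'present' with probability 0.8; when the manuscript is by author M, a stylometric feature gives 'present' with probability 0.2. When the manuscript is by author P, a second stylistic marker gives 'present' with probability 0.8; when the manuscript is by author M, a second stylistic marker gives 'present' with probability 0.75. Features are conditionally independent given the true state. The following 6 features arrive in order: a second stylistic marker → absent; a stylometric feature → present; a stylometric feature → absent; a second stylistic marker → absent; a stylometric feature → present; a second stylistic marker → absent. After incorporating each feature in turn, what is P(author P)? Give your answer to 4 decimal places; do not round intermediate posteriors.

After a second stylistic marker='absent': P(author P) = 0.2·0.4500 / (0.2·0.4500 + 0.25·0.5500) ≈ 0.3956
After a stylometric feature='present': P(author P) = 0.8·0.3956 / (0.8·0.3956 + 0.2·0.6044) ≈ 0.7236
After a stylometric feature='absent': P(author P) = 0.2·0.7236 / (0.2·0.7236 + 0.8·0.2764) ≈ 0.3956
After a second stylistic marker='absent': P(author P) = 0.2·0.3956 / (0.2·0.3956 + 0.25·0.6044) ≈ 0.3437
After a stylometric feature='present': P(author P) = 0.8·0.3437 / (0.8·0.3437 + 0.2·0.6563) ≈ 0.6769
After a second stylistic marker='absent': P(author P) = 0.2·0.6769 / (0.2·0.6769 + 0.25·0.3231) ≈ 0.6263

0.6263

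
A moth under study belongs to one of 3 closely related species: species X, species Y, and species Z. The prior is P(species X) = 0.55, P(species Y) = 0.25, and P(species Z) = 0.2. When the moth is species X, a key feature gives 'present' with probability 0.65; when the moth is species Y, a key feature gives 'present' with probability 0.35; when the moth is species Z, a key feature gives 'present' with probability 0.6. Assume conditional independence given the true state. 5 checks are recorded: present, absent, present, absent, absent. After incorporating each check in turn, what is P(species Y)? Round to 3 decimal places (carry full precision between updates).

After 'present': normaliser = 0.65·0.5500 + 0.35·0.2500 + 0.6·0.2000; P(species X) ≈ 0.6327, P(species Y) ≈ 0.1549, P(species Z) ≈ 0.2124
After 'absent': normaliser = 0.35·0.6327 + 0.65·0.1549 + 0.4·0.2124; P(species X) ≈ 0.5440, P(species Y) ≈ 0.2473, P(species Z) ≈ 0.2087
After 'present': normaliser = 0.65·0.5440 + 0.35·0.2473 + 0.6·0.2087; P(species X) ≈ 0.6254, P(species Y) ≈ 0.1531, P(species Z) ≈ 0.2215
After 'absent': normaliser = 0.35·0.6254 + 0.65·0.1531 + 0.4·0.2215; P(species X) ≈ 0.5379, P(species Y) ≈ 0.2445, P(species Z) ≈ 0.2177
After 'absent': normaliser = 0.35·0.5379 + 0.65·0.2445 + 0.4·0.2177; P(species X) ≈ 0.4335, P(species Y) ≈ 0.3660, P(species Z) ≈ 0.2005

0.366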